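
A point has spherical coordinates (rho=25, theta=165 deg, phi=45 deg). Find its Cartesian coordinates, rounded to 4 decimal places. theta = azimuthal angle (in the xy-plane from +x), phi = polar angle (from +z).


x = 25 * sin(45) * cos(165) = -17.0753
y = 25 * sin(45) * sin(165) = 4.5753
z = 25 * cos(45) = 17.6777

(-17.0753, 4.5753, 17.6777)


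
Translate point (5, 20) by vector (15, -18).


Translation: (x+dx, y+dy) = (5+15, 20+-18) = (20, 2)

(20, 2)


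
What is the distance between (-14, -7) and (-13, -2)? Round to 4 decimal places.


d = sqrt((-13--14)^2 + (-2--7)^2) = 5.099

5.099


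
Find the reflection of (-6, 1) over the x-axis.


Reflection across x-axis: (x, y) -> (x, -y)
(-6, 1) -> (-6, -1)

(-6, -1)


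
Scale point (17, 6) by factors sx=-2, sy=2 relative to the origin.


Scaling: (x*sx, y*sy) = (17*-2, 6*2) = (-34, 12)

(-34, 12)


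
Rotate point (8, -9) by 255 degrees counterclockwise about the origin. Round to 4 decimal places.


x' = 8*cos(255) - -9*sin(255) = -10.7639
y' = 8*sin(255) + -9*cos(255) = -5.398

(-10.7639, -5.398)


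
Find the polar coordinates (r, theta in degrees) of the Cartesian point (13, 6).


r = sqrt(13^2 + 6^2) = 14.3178
theta = atan2(6, 13) = 24.7751 degrees

r = 14.3178, theta = 24.7751 degrees


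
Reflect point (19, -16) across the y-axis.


Reflection across y-axis: (x, y) -> (-x, y)
(19, -16) -> (-19, -16)

(-19, -16)


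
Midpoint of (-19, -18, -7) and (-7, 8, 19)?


Midpoint = ((-19+-7)/2, (-18+8)/2, (-7+19)/2) = (-13, -5, 6)

(-13, -5, 6)


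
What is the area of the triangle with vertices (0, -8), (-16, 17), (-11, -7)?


Area = |x1(y2-y3) + x2(y3-y1) + x3(y1-y2)| / 2
= |0*(17--7) + -16*(-7--8) + -11*(-8-17)| / 2
= 129.5

129.5


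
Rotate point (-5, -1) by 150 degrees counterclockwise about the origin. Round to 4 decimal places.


x' = -5*cos(150) - -1*sin(150) = 4.8301
y' = -5*sin(150) + -1*cos(150) = -1.634

(4.8301, -1.634)


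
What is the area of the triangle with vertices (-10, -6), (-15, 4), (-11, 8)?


Area = |x1(y2-y3) + x2(y3-y1) + x3(y1-y2)| / 2
= |-10*(4-8) + -15*(8--6) + -11*(-6-4)| / 2
= 30

30


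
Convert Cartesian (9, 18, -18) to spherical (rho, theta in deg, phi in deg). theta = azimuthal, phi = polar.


rho = sqrt(9^2 + 18^2 + (-18)^2) = 27
theta = atan2(18, 9) = 63.4349 deg
phi = acos(-18/27) = 131.8103 deg

rho = 27, theta = 63.4349 deg, phi = 131.8103 deg


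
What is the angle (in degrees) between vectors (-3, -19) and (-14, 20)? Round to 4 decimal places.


dot = -3*-14 + -19*20 = -338
|u| = 19.2354, |v| = 24.4131
cos(angle) = -0.7198
angle = 136.0354 degrees

136.0354 degrees


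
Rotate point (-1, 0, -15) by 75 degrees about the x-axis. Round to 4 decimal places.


x' = -1
y' = 0*cos(75) - -15*sin(75) = 14.4889
z' = 0*sin(75) + -15*cos(75) = -3.8823

(-1, 14.4889, -3.8823)


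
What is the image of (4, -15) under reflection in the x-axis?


Reflection across x-axis: (x, y) -> (x, -y)
(4, -15) -> (4, 15)

(4, 15)


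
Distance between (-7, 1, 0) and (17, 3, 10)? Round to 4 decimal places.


d = sqrt((17--7)^2 + (3-1)^2 + (10-0)^2) = 26.0768

26.0768


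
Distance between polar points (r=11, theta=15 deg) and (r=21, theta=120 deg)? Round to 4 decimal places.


d = sqrt(r1^2 + r2^2 - 2*r1*r2*cos(t2-t1))
d = sqrt(11^2 + 21^2 - 2*11*21*cos(120-15)) = 26.107

26.107


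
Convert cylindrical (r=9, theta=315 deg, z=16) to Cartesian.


x = 9 * cos(315) = 6.364
y = 9 * sin(315) = -6.364
z = 16

(6.364, -6.364, 16)


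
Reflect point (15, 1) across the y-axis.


Reflection across y-axis: (x, y) -> (-x, y)
(15, 1) -> (-15, 1)

(-15, 1)


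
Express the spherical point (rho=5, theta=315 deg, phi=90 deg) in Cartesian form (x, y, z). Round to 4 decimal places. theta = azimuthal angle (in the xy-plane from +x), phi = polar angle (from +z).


x = 5 * sin(90) * cos(315) = 3.5355
y = 5 * sin(90) * sin(315) = -3.5355
z = 5 * cos(90) = 0

(3.5355, -3.5355, 0)


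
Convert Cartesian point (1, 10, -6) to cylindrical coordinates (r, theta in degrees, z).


r = sqrt(1^2 + 10^2) = 10.0499
theta = atan2(10, 1) = 84.2894 deg
z = -6

r = 10.0499, theta = 84.2894 deg, z = -6


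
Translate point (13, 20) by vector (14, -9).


Translation: (x+dx, y+dy) = (13+14, 20+-9) = (27, 11)

(27, 11)


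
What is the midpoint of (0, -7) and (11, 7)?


Midpoint = ((0+11)/2, (-7+7)/2) = (5.5, 0)

(5.5, 0)


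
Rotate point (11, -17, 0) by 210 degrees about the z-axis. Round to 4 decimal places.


x' = 11*cos(210) - -17*sin(210) = -18.0263
y' = 11*sin(210) + -17*cos(210) = 9.2224
z' = 0

(-18.0263, 9.2224, 0)


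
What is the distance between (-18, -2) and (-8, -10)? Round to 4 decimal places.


d = sqrt((-8--18)^2 + (-10--2)^2) = 12.8062

12.8062


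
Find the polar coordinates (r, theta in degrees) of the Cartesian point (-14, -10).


r = sqrt((-14)^2 + (-10)^2) = 17.2047
theta = atan2(-10, -14) = 215.5377 degrees

r = 17.2047, theta = 215.5377 degrees


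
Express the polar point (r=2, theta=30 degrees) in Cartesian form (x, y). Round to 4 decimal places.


x = 2 * cos(30) = 1.7321
y = 2 * sin(30) = 1

(1.7321, 1)


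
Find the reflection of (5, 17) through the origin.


Reflection through origin: (x, y) -> (-x, -y)
(5, 17) -> (-5, -17)

(-5, -17)


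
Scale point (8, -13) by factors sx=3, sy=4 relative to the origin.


Scaling: (x*sx, y*sy) = (8*3, -13*4) = (24, -52)

(24, -52)


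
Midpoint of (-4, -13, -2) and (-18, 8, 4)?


Midpoint = ((-4+-18)/2, (-13+8)/2, (-2+4)/2) = (-11, -2.5, 1)

(-11, -2.5, 1)


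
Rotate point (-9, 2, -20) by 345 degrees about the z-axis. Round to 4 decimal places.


x' = -9*cos(345) - 2*sin(345) = -8.1757
y' = -9*sin(345) + 2*cos(345) = 4.2612
z' = -20

(-8.1757, 4.2612, -20)


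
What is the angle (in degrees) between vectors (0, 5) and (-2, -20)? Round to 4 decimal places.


dot = 0*-2 + 5*-20 = -100
|u| = 5, |v| = 20.0998
cos(angle) = -0.995
angle = 174.2894 degrees

174.2894 degrees


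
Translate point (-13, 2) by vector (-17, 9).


Translation: (x+dx, y+dy) = (-13+-17, 2+9) = (-30, 11)

(-30, 11)


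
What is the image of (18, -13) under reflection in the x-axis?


Reflection across x-axis: (x, y) -> (x, -y)
(18, -13) -> (18, 13)

(18, 13)


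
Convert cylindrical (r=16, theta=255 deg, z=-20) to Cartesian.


x = 16 * cos(255) = -4.1411
y = 16 * sin(255) = -15.4548
z = -20

(-4.1411, -15.4548, -20)


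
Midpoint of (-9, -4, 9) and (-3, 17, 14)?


Midpoint = ((-9+-3)/2, (-4+17)/2, (9+14)/2) = (-6, 6.5, 11.5)

(-6, 6.5, 11.5)


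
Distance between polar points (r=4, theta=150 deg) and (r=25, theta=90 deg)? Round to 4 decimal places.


d = sqrt(r1^2 + r2^2 - 2*r1*r2*cos(t2-t1))
d = sqrt(4^2 + 25^2 - 2*4*25*cos(90-150)) = 23.2594

23.2594


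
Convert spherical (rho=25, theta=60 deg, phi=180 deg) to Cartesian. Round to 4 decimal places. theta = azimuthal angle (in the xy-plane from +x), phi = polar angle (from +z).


x = 25 * sin(180) * cos(60) = 0
y = 25 * sin(180) * sin(60) = 0
z = 25 * cos(180) = -25

(0, 0, -25)


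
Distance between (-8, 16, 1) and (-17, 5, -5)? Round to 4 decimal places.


d = sqrt((-17--8)^2 + (5-16)^2 + (-5-1)^2) = 15.4272

15.4272


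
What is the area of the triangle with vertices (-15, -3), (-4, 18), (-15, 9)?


Area = |x1(y2-y3) + x2(y3-y1) + x3(y1-y2)| / 2
= |-15*(18-9) + -4*(9--3) + -15*(-3-18)| / 2
= 66

66


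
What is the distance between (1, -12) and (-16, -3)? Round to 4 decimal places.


d = sqrt((-16-1)^2 + (-3--12)^2) = 19.2354

19.2354


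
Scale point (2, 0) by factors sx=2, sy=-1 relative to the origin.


Scaling: (x*sx, y*sy) = (2*2, 0*-1) = (4, 0)

(4, 0)


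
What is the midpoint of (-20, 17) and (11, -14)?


Midpoint = ((-20+11)/2, (17+-14)/2) = (-4.5, 1.5)

(-4.5, 1.5)


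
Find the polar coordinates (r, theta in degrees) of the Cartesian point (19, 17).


r = sqrt(19^2 + 17^2) = 25.4951
theta = atan2(17, 19) = 41.8202 degrees

r = 25.4951, theta = 41.8202 degrees


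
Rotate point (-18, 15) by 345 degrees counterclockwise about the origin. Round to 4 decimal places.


x' = -18*cos(345) - 15*sin(345) = -13.5044
y' = -18*sin(345) + 15*cos(345) = 19.1476

(-13.5044, 19.1476)


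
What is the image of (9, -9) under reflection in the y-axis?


Reflection across y-axis: (x, y) -> (-x, y)
(9, -9) -> (-9, -9)

(-9, -9)


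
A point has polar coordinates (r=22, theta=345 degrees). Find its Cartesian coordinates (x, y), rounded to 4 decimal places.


x = 22 * cos(345) = 21.2504
y = 22 * sin(345) = -5.694

(21.2504, -5.694)


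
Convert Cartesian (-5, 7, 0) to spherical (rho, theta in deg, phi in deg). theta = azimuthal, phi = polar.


rho = sqrt((-5)^2 + 7^2 + 0^2) = 8.6023
theta = atan2(7, -5) = 125.5377 deg
phi = acos(0/8.6023) = 90 deg

rho = 8.6023, theta = 125.5377 deg, phi = 90 deg


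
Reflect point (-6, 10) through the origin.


Reflection through origin: (x, y) -> (-x, -y)
(-6, 10) -> (6, -10)

(6, -10)


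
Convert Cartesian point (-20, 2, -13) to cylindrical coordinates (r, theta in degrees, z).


r = sqrt((-20)^2 + 2^2) = 20.0998
theta = atan2(2, -20) = 174.2894 deg
z = -13

r = 20.0998, theta = 174.2894 deg, z = -13


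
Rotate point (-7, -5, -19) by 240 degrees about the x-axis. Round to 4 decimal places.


x' = -7
y' = -5*cos(240) - -19*sin(240) = -13.9545
z' = -5*sin(240) + -19*cos(240) = 13.8301

(-7, -13.9545, 13.8301)


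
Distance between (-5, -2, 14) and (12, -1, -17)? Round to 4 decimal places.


d = sqrt((12--5)^2 + (-1--2)^2 + (-17-14)^2) = 35.3695

35.3695


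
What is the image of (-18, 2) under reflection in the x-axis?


Reflection across x-axis: (x, y) -> (x, -y)
(-18, 2) -> (-18, -2)

(-18, -2)


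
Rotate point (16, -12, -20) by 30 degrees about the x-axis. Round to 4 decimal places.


x' = 16
y' = -12*cos(30) - -20*sin(30) = -0.3923
z' = -12*sin(30) + -20*cos(30) = -23.3205

(16, -0.3923, -23.3205)


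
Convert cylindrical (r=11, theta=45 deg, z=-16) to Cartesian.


x = 11 * cos(45) = 7.7782
y = 11 * sin(45) = 7.7782
z = -16

(7.7782, 7.7782, -16)


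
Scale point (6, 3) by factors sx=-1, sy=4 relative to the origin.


Scaling: (x*sx, y*sy) = (6*-1, 3*4) = (-6, 12)

(-6, 12)


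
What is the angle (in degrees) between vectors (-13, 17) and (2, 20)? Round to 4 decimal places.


dot = -13*2 + 17*20 = 314
|u| = 21.4009, |v| = 20.0998
cos(angle) = 0.73
angle = 43.1159 degrees

43.1159 degrees


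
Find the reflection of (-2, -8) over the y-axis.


Reflection across y-axis: (x, y) -> (-x, y)
(-2, -8) -> (2, -8)

(2, -8)


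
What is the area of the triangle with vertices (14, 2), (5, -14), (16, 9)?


Area = |x1(y2-y3) + x2(y3-y1) + x3(y1-y2)| / 2
= |14*(-14-9) + 5*(9-2) + 16*(2--14)| / 2
= 15.5

15.5


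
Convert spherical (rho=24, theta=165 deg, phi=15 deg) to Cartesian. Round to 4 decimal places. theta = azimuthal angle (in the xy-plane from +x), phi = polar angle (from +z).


x = 24 * sin(15) * cos(165) = -6
y = 24 * sin(15) * sin(165) = 1.6077
z = 24 * cos(15) = 23.1822

(-6, 1.6077, 23.1822)


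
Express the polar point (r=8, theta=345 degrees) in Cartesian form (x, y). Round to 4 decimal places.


x = 8 * cos(345) = 7.7274
y = 8 * sin(345) = -2.0706

(7.7274, -2.0706)


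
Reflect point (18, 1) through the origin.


Reflection through origin: (x, y) -> (-x, -y)
(18, 1) -> (-18, -1)

(-18, -1)


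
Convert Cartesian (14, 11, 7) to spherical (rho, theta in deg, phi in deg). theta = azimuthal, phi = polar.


rho = sqrt(14^2 + 11^2 + 7^2) = 19.1311
theta = atan2(11, 14) = 38.1572 deg
phi = acos(7/19.1311) = 68.5373 deg

rho = 19.1311, theta = 38.1572 deg, phi = 68.5373 deg


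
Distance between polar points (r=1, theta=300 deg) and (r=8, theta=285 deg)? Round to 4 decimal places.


d = sqrt(r1^2 + r2^2 - 2*r1*r2*cos(t2-t1))
d = sqrt(1^2 + 8^2 - 2*1*8*cos(285-300)) = 7.0388

7.0388


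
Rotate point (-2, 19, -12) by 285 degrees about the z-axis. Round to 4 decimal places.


x' = -2*cos(285) - 19*sin(285) = 17.835
y' = -2*sin(285) + 19*cos(285) = 6.8494
z' = -12

(17.835, 6.8494, -12)


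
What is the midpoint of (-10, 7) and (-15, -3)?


Midpoint = ((-10+-15)/2, (7+-3)/2) = (-12.5, 2)

(-12.5, 2)


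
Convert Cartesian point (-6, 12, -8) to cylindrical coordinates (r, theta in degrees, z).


r = sqrt((-6)^2 + 12^2) = 13.4164
theta = atan2(12, -6) = 116.5651 deg
z = -8

r = 13.4164, theta = 116.5651 deg, z = -8


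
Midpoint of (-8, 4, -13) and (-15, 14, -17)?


Midpoint = ((-8+-15)/2, (4+14)/2, (-13+-17)/2) = (-11.5, 9, -15)

(-11.5, 9, -15)


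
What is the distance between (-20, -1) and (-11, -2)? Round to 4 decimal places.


d = sqrt((-11--20)^2 + (-2--1)^2) = 9.0554

9.0554


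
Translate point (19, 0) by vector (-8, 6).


Translation: (x+dx, y+dy) = (19+-8, 0+6) = (11, 6)

(11, 6)


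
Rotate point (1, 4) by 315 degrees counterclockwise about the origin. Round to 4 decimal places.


x' = 1*cos(315) - 4*sin(315) = 3.5355
y' = 1*sin(315) + 4*cos(315) = 2.1213

(3.5355, 2.1213)


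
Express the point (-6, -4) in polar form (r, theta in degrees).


r = sqrt((-6)^2 + (-4)^2) = 7.2111
theta = atan2(-4, -6) = 213.6901 degrees

r = 7.2111, theta = 213.6901 degrees


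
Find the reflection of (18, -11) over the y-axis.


Reflection across y-axis: (x, y) -> (-x, y)
(18, -11) -> (-18, -11)

(-18, -11)


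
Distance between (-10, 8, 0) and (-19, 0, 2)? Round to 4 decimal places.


d = sqrt((-19--10)^2 + (0-8)^2 + (2-0)^2) = 12.2066

12.2066


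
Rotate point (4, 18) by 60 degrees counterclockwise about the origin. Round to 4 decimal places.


x' = 4*cos(60) - 18*sin(60) = -13.5885
y' = 4*sin(60) + 18*cos(60) = 12.4641

(-13.5885, 12.4641)


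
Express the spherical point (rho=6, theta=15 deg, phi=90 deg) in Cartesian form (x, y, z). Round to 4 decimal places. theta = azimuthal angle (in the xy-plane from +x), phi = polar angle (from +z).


x = 6 * sin(90) * cos(15) = 5.7956
y = 6 * sin(90) * sin(15) = 1.5529
z = 6 * cos(90) = 0

(5.7956, 1.5529, 0)


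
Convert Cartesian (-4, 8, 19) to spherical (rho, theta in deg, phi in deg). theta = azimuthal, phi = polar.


rho = sqrt((-4)^2 + 8^2 + 19^2) = 21
theta = atan2(8, -4) = 116.5651 deg
phi = acos(19/21) = 25.2088 deg

rho = 21, theta = 116.5651 deg, phi = 25.2088 deg


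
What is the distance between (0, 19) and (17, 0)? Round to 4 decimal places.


d = sqrt((17-0)^2 + (0-19)^2) = 25.4951

25.4951


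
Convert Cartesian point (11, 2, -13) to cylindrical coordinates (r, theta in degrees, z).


r = sqrt(11^2 + 2^2) = 11.1803
theta = atan2(2, 11) = 10.3048 deg
z = -13

r = 11.1803, theta = 10.3048 deg, z = -13


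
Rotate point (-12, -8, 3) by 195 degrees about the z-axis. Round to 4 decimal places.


x' = -12*cos(195) - -8*sin(195) = 9.5206
y' = -12*sin(195) + -8*cos(195) = 10.8332
z' = 3

(9.5206, 10.8332, 3)


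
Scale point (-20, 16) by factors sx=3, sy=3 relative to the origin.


Scaling: (x*sx, y*sy) = (-20*3, 16*3) = (-60, 48)

(-60, 48)


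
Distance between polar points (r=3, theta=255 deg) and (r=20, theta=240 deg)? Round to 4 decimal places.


d = sqrt(r1^2 + r2^2 - 2*r1*r2*cos(t2-t1))
d = sqrt(3^2 + 20^2 - 2*3*20*cos(240-255)) = 17.1198

17.1198


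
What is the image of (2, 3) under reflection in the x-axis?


Reflection across x-axis: (x, y) -> (x, -y)
(2, 3) -> (2, -3)

(2, -3)


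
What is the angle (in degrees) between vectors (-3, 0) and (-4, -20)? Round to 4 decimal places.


dot = -3*-4 + 0*-20 = 12
|u| = 3, |v| = 20.3961
cos(angle) = 0.1961
angle = 78.6901 degrees

78.6901 degrees


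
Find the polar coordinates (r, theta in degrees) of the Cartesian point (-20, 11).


r = sqrt((-20)^2 + 11^2) = 22.8254
theta = atan2(11, -20) = 151.1892 degrees

r = 22.8254, theta = 151.1892 degrees


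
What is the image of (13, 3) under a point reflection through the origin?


Reflection through origin: (x, y) -> (-x, -y)
(13, 3) -> (-13, -3)

(-13, -3)


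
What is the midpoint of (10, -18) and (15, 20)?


Midpoint = ((10+15)/2, (-18+20)/2) = (12.5, 1)

(12.5, 1)


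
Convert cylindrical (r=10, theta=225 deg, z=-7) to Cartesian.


x = 10 * cos(225) = -7.0711
y = 10 * sin(225) = -7.0711
z = -7

(-7.0711, -7.0711, -7)


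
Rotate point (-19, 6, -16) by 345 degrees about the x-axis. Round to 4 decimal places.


x' = -19
y' = 6*cos(345) - -16*sin(345) = 1.6545
z' = 6*sin(345) + -16*cos(345) = -17.0077

(-19, 1.6545, -17.0077)


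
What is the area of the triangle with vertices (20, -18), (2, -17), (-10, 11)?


Area = |x1(y2-y3) + x2(y3-y1) + x3(y1-y2)| / 2
= |20*(-17-11) + 2*(11--18) + -10*(-18--17)| / 2
= 246

246


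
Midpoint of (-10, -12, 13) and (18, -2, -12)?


Midpoint = ((-10+18)/2, (-12+-2)/2, (13+-12)/2) = (4, -7, 0.5)

(4, -7, 0.5)


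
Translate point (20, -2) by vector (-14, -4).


Translation: (x+dx, y+dy) = (20+-14, -2+-4) = (6, -6)

(6, -6)


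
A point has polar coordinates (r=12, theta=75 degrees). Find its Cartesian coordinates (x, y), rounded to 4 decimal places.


x = 12 * cos(75) = 3.1058
y = 12 * sin(75) = 11.5911

(3.1058, 11.5911)


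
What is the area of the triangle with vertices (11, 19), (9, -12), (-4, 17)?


Area = |x1(y2-y3) + x2(y3-y1) + x3(y1-y2)| / 2
= |11*(-12-17) + 9*(17-19) + -4*(19--12)| / 2
= 230.5

230.5


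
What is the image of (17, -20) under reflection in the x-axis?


Reflection across x-axis: (x, y) -> (x, -y)
(17, -20) -> (17, 20)

(17, 20)


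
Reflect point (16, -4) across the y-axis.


Reflection across y-axis: (x, y) -> (-x, y)
(16, -4) -> (-16, -4)

(-16, -4)


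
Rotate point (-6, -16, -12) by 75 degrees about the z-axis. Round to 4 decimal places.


x' = -6*cos(75) - -16*sin(75) = 13.9019
y' = -6*sin(75) + -16*cos(75) = -9.9367
z' = -12

(13.9019, -9.9367, -12)


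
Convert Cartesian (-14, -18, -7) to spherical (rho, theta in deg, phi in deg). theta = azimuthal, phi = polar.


rho = sqrt((-14)^2 + (-18)^2 + (-7)^2) = 23.8537
theta = atan2(-18, -14) = 232.125 deg
phi = acos(-7/23.8537) = 107.0649 deg

rho = 23.8537, theta = 232.125 deg, phi = 107.0649 deg


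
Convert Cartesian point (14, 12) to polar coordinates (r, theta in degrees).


r = sqrt(14^2 + 12^2) = 18.4391
theta = atan2(12, 14) = 40.6013 degrees

r = 18.4391, theta = 40.6013 degrees


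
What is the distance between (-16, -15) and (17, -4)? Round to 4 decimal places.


d = sqrt((17--16)^2 + (-4--15)^2) = 34.7851

34.7851


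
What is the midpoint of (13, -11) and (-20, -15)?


Midpoint = ((13+-20)/2, (-11+-15)/2) = (-3.5, -13)

(-3.5, -13)


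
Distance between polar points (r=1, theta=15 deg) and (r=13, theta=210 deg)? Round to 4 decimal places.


d = sqrt(r1^2 + r2^2 - 2*r1*r2*cos(t2-t1))
d = sqrt(1^2 + 13^2 - 2*1*13*cos(210-15)) = 13.9683

13.9683


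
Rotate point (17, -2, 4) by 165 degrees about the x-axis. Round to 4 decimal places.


x' = 17
y' = -2*cos(165) - 4*sin(165) = 0.8966
z' = -2*sin(165) + 4*cos(165) = -4.3813

(17, 0.8966, -4.3813)


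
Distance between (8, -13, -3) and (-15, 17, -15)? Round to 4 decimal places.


d = sqrt((-15-8)^2 + (17--13)^2 + (-15--3)^2) = 39.6611

39.6611


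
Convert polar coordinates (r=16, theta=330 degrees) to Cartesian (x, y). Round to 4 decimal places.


x = 16 * cos(330) = 13.8564
y = 16 * sin(330) = -8

(13.8564, -8)


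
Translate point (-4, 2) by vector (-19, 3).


Translation: (x+dx, y+dy) = (-4+-19, 2+3) = (-23, 5)

(-23, 5)


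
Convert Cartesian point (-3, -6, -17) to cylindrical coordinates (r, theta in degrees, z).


r = sqrt((-3)^2 + (-6)^2) = 6.7082
theta = atan2(-6, -3) = 243.4349 deg
z = -17

r = 6.7082, theta = 243.4349 deg, z = -17


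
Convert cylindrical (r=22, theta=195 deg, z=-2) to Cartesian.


x = 22 * cos(195) = -21.2504
y = 22 * sin(195) = -5.694
z = -2

(-21.2504, -5.694, -2)


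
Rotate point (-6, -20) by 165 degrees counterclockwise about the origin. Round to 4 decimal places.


x' = -6*cos(165) - -20*sin(165) = 10.9719
y' = -6*sin(165) + -20*cos(165) = 17.7656

(10.9719, 17.7656)


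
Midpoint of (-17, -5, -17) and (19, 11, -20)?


Midpoint = ((-17+19)/2, (-5+11)/2, (-17+-20)/2) = (1, 3, -18.5)

(1, 3, -18.5)


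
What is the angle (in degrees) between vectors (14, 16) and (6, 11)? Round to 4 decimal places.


dot = 14*6 + 16*11 = 260
|u| = 21.2603, |v| = 12.53
cos(angle) = 0.976
angle = 12.5755 degrees

12.5755 degrees


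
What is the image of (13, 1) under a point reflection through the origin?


Reflection through origin: (x, y) -> (-x, -y)
(13, 1) -> (-13, -1)

(-13, -1)


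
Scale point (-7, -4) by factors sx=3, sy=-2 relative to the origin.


Scaling: (x*sx, y*sy) = (-7*3, -4*-2) = (-21, 8)

(-21, 8)


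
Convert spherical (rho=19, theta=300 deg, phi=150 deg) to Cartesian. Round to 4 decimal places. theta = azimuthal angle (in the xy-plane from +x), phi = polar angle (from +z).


x = 19 * sin(150) * cos(300) = 4.75
y = 19 * sin(150) * sin(300) = -8.2272
z = 19 * cos(150) = -16.4545

(4.75, -8.2272, -16.4545)


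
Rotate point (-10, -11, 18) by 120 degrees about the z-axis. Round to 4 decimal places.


x' = -10*cos(120) - -11*sin(120) = 14.5263
y' = -10*sin(120) + -11*cos(120) = -3.1603
z' = 18

(14.5263, -3.1603, 18)


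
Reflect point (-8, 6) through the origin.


Reflection through origin: (x, y) -> (-x, -y)
(-8, 6) -> (8, -6)

(8, -6)


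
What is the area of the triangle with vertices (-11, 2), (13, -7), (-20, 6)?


Area = |x1(y2-y3) + x2(y3-y1) + x3(y1-y2)| / 2
= |-11*(-7-6) + 13*(6-2) + -20*(2--7)| / 2
= 7.5

7.5


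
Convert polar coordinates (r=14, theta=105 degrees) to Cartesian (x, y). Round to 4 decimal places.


x = 14 * cos(105) = -3.6235
y = 14 * sin(105) = 13.523

(-3.6235, 13.523)


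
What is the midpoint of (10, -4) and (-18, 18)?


Midpoint = ((10+-18)/2, (-4+18)/2) = (-4, 7)

(-4, 7)


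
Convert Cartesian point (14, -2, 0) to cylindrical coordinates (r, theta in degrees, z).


r = sqrt(14^2 + (-2)^2) = 14.1421
theta = atan2(-2, 14) = 351.8699 deg
z = 0

r = 14.1421, theta = 351.8699 deg, z = 0


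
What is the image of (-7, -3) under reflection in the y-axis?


Reflection across y-axis: (x, y) -> (-x, y)
(-7, -3) -> (7, -3)

(7, -3)


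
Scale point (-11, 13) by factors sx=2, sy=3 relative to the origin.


Scaling: (x*sx, y*sy) = (-11*2, 13*3) = (-22, 39)

(-22, 39)


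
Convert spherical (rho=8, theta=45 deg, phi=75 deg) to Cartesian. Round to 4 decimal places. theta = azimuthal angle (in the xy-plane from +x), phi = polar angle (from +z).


x = 8 * sin(75) * cos(45) = 5.4641
y = 8 * sin(75) * sin(45) = 5.4641
z = 8 * cos(75) = 2.0706

(5.4641, 5.4641, 2.0706)


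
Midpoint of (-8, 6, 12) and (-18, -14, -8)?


Midpoint = ((-8+-18)/2, (6+-14)/2, (12+-8)/2) = (-13, -4, 2)

(-13, -4, 2)


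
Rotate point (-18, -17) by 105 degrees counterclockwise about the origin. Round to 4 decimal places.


x' = -18*cos(105) - -17*sin(105) = 21.0795
y' = -18*sin(105) + -17*cos(105) = -12.9867

(21.0795, -12.9867)


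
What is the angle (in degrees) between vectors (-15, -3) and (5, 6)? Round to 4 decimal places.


dot = -15*5 + -3*6 = -93
|u| = 15.2971, |v| = 7.8102
cos(angle) = -0.7784
angle = 141.1155 degrees

141.1155 degrees


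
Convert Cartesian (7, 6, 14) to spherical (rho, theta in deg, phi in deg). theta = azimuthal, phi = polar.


rho = sqrt(7^2 + 6^2 + 14^2) = 16.7631
theta = atan2(6, 7) = 40.6013 deg
phi = acos(14/16.7631) = 33.3665 deg

rho = 16.7631, theta = 40.6013 deg, phi = 33.3665 deg


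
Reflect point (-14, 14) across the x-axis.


Reflection across x-axis: (x, y) -> (x, -y)
(-14, 14) -> (-14, -14)

(-14, -14)


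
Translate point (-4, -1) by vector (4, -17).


Translation: (x+dx, y+dy) = (-4+4, -1+-17) = (0, -18)

(0, -18)


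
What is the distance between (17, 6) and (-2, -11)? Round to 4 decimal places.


d = sqrt((-2-17)^2 + (-11-6)^2) = 25.4951

25.4951


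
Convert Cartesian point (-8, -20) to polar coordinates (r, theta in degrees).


r = sqrt((-8)^2 + (-20)^2) = 21.5407
theta = atan2(-20, -8) = 248.1986 degrees

r = 21.5407, theta = 248.1986 degrees


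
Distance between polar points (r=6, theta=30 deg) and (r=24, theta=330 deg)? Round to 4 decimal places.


d = sqrt(r1^2 + r2^2 - 2*r1*r2*cos(t2-t1))
d = sqrt(6^2 + 24^2 - 2*6*24*cos(330-30)) = 21.6333

21.6333


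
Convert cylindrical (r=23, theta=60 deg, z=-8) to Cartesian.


x = 23 * cos(60) = 11.5
y = 23 * sin(60) = 19.9186
z = -8

(11.5, 19.9186, -8)


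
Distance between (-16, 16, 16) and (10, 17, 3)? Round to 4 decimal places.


d = sqrt((10--16)^2 + (17-16)^2 + (3-16)^2) = 29.0861

29.0861


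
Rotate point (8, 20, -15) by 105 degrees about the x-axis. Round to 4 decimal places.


x' = 8
y' = 20*cos(105) - -15*sin(105) = 9.3125
z' = 20*sin(105) + -15*cos(105) = 23.2008

(8, 9.3125, 23.2008)


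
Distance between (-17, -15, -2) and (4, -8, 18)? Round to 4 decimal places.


d = sqrt((4--17)^2 + (-8--15)^2 + (18--2)^2) = 29.8329

29.8329


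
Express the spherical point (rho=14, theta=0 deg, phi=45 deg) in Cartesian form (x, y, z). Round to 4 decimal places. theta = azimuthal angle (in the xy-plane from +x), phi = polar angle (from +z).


x = 14 * sin(45) * cos(0) = 9.8995
y = 14 * sin(45) * sin(0) = 0
z = 14 * cos(45) = 9.8995

(9.8995, 0, 9.8995)


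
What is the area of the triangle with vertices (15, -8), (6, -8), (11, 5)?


Area = |x1(y2-y3) + x2(y3-y1) + x3(y1-y2)| / 2
= |15*(-8-5) + 6*(5--8) + 11*(-8--8)| / 2
= 58.5

58.5


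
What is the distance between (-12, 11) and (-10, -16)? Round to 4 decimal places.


d = sqrt((-10--12)^2 + (-16-11)^2) = 27.074

27.074


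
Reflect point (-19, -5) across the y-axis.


Reflection across y-axis: (x, y) -> (-x, y)
(-19, -5) -> (19, -5)

(19, -5)


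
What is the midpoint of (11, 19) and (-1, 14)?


Midpoint = ((11+-1)/2, (19+14)/2) = (5, 16.5)

(5, 16.5)


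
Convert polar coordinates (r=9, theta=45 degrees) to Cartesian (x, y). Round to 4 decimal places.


x = 9 * cos(45) = 6.364
y = 9 * sin(45) = 6.364

(6.364, 6.364)


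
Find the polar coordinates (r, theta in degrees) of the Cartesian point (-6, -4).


r = sqrt((-6)^2 + (-4)^2) = 7.2111
theta = atan2(-4, -6) = 213.6901 degrees

r = 7.2111, theta = 213.6901 degrees


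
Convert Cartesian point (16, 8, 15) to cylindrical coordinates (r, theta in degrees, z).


r = sqrt(16^2 + 8^2) = 17.8885
theta = atan2(8, 16) = 26.5651 deg
z = 15

r = 17.8885, theta = 26.5651 deg, z = 15


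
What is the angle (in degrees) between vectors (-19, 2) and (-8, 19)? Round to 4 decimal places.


dot = -19*-8 + 2*19 = 190
|u| = 19.105, |v| = 20.6155
cos(angle) = 0.4824
angle = 61.1573 degrees

61.1573 degrees


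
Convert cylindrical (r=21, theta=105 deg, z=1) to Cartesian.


x = 21 * cos(105) = -5.4352
y = 21 * sin(105) = 20.2844
z = 1

(-5.4352, 20.2844, 1)


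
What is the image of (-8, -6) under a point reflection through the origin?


Reflection through origin: (x, y) -> (-x, -y)
(-8, -6) -> (8, 6)

(8, 6)


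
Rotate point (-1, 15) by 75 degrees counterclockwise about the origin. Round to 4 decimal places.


x' = -1*cos(75) - 15*sin(75) = -14.7477
y' = -1*sin(75) + 15*cos(75) = 2.9164

(-14.7477, 2.9164)


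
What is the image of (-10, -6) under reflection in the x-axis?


Reflection across x-axis: (x, y) -> (x, -y)
(-10, -6) -> (-10, 6)

(-10, 6)


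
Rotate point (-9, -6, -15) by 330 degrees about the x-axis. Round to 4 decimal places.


x' = -9
y' = -6*cos(330) - -15*sin(330) = -12.6962
z' = -6*sin(330) + -15*cos(330) = -9.9904

(-9, -12.6962, -9.9904)


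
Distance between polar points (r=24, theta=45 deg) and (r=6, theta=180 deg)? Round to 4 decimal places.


d = sqrt(r1^2 + r2^2 - 2*r1*r2*cos(t2-t1))
d = sqrt(24^2 + 6^2 - 2*24*6*cos(180-45)) = 28.5595

28.5595


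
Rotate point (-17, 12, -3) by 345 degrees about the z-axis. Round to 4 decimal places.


x' = -17*cos(345) - 12*sin(345) = -13.3149
y' = -17*sin(345) + 12*cos(345) = 15.991
z' = -3

(-13.3149, 15.991, -3)


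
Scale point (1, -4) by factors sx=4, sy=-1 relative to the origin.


Scaling: (x*sx, y*sy) = (1*4, -4*-1) = (4, 4)

(4, 4)


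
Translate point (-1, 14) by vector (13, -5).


Translation: (x+dx, y+dy) = (-1+13, 14+-5) = (12, 9)

(12, 9)


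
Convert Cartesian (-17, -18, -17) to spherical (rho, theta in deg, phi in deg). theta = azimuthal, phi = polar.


rho = sqrt((-17)^2 + (-18)^2 + (-17)^2) = 30.0333
theta = atan2(-18, -17) = 226.6366 deg
phi = acos(-17/30.0333) = 124.4744 deg

rho = 30.0333, theta = 226.6366 deg, phi = 124.4744 deg


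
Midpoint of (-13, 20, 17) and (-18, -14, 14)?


Midpoint = ((-13+-18)/2, (20+-14)/2, (17+14)/2) = (-15.5, 3, 15.5)

(-15.5, 3, 15.5)


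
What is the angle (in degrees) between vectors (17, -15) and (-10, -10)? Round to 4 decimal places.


dot = 17*-10 + -15*-10 = -20
|u| = 22.6716, |v| = 14.1421
cos(angle) = -0.0624
angle = 93.5763 degrees

93.5763 degrees


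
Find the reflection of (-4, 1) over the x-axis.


Reflection across x-axis: (x, y) -> (x, -y)
(-4, 1) -> (-4, -1)

(-4, -1)


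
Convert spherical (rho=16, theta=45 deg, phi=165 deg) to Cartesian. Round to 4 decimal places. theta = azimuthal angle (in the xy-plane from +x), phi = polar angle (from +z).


x = 16 * sin(165) * cos(45) = 2.9282
y = 16 * sin(165) * sin(45) = 2.9282
z = 16 * cos(165) = -15.4548

(2.9282, 2.9282, -15.4548)


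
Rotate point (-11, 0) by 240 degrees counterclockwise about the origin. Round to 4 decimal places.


x' = -11*cos(240) - 0*sin(240) = 5.5
y' = -11*sin(240) + 0*cos(240) = 9.5263

(5.5, 9.5263)


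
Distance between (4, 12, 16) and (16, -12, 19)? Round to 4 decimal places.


d = sqrt((16-4)^2 + (-12-12)^2 + (19-16)^2) = 27

27


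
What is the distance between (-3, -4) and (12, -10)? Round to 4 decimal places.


d = sqrt((12--3)^2 + (-10--4)^2) = 16.1555

16.1555


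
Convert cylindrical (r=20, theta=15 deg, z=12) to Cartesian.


x = 20 * cos(15) = 19.3185
y = 20 * sin(15) = 5.1764
z = 12

(19.3185, 5.1764, 12)


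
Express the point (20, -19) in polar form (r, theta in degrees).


r = sqrt(20^2 + (-19)^2) = 27.5862
theta = atan2(-19, 20) = 316.4688 degrees

r = 27.5862, theta = 316.4688 degrees


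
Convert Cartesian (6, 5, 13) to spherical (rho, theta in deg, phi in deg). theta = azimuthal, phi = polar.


rho = sqrt(6^2 + 5^2 + 13^2) = 15.1658
theta = atan2(5, 6) = 39.8056 deg
phi = acos(13/15.1658) = 30.997 deg

rho = 15.1658, theta = 39.8056 deg, phi = 30.997 deg


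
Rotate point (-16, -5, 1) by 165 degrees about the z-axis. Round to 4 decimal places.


x' = -16*cos(165) - -5*sin(165) = 16.7489
y' = -16*sin(165) + -5*cos(165) = 0.6885
z' = 1

(16.7489, 0.6885, 1)


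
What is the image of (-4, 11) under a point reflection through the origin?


Reflection through origin: (x, y) -> (-x, -y)
(-4, 11) -> (4, -11)

(4, -11)


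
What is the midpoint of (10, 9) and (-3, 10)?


Midpoint = ((10+-3)/2, (9+10)/2) = (3.5, 9.5)

(3.5, 9.5)


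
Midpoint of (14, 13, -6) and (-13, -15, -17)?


Midpoint = ((14+-13)/2, (13+-15)/2, (-6+-17)/2) = (0.5, -1, -11.5)

(0.5, -1, -11.5)


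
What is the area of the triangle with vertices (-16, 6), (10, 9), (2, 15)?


Area = |x1(y2-y3) + x2(y3-y1) + x3(y1-y2)| / 2
= |-16*(9-15) + 10*(15-6) + 2*(6-9)| / 2
= 90

90


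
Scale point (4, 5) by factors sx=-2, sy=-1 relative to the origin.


Scaling: (x*sx, y*sy) = (4*-2, 5*-1) = (-8, -5)

(-8, -5)


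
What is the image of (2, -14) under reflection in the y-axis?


Reflection across y-axis: (x, y) -> (-x, y)
(2, -14) -> (-2, -14)

(-2, -14)


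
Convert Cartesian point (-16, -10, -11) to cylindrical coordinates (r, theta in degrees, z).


r = sqrt((-16)^2 + (-10)^2) = 18.868
theta = atan2(-10, -16) = 212.0054 deg
z = -11

r = 18.868, theta = 212.0054 deg, z = -11


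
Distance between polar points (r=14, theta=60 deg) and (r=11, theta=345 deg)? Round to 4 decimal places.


d = sqrt(r1^2 + r2^2 - 2*r1*r2*cos(t2-t1))
d = sqrt(14^2 + 11^2 - 2*14*11*cos(345-60)) = 15.404

15.404


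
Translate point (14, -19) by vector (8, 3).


Translation: (x+dx, y+dy) = (14+8, -19+3) = (22, -16)

(22, -16)


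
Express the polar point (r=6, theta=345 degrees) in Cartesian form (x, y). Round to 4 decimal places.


x = 6 * cos(345) = 5.7956
y = 6 * sin(345) = -1.5529

(5.7956, -1.5529)


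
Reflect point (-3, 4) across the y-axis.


Reflection across y-axis: (x, y) -> (-x, y)
(-3, 4) -> (3, 4)

(3, 4)


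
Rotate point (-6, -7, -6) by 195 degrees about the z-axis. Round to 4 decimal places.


x' = -6*cos(195) - -7*sin(195) = 3.9838
y' = -6*sin(195) + -7*cos(195) = 8.3144
z' = -6

(3.9838, 8.3144, -6)


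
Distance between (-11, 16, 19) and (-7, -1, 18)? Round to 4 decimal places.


d = sqrt((-7--11)^2 + (-1-16)^2 + (18-19)^2) = 17.4929

17.4929


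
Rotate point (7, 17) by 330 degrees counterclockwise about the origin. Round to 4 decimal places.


x' = 7*cos(330) - 17*sin(330) = 14.5622
y' = 7*sin(330) + 17*cos(330) = 11.2224

(14.5622, 11.2224)


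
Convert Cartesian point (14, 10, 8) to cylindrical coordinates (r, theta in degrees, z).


r = sqrt(14^2 + 10^2) = 17.2047
theta = atan2(10, 14) = 35.5377 deg
z = 8

r = 17.2047, theta = 35.5377 deg, z = 8


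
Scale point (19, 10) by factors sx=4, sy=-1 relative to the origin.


Scaling: (x*sx, y*sy) = (19*4, 10*-1) = (76, -10)

(76, -10)


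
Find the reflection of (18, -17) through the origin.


Reflection through origin: (x, y) -> (-x, -y)
(18, -17) -> (-18, 17)

(-18, 17)


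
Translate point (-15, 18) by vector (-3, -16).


Translation: (x+dx, y+dy) = (-15+-3, 18+-16) = (-18, 2)

(-18, 2)


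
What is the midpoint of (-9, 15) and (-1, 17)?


Midpoint = ((-9+-1)/2, (15+17)/2) = (-5, 16)

(-5, 16)


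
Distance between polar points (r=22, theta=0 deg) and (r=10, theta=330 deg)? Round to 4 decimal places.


d = sqrt(r1^2 + r2^2 - 2*r1*r2*cos(t2-t1))
d = sqrt(22^2 + 10^2 - 2*22*10*cos(330-0)) = 14.246

14.246


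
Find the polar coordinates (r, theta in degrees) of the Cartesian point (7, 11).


r = sqrt(7^2 + 11^2) = 13.0384
theta = atan2(11, 7) = 57.5288 degrees

r = 13.0384, theta = 57.5288 degrees


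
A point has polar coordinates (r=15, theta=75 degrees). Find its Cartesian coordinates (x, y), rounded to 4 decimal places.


x = 15 * cos(75) = 3.8823
y = 15 * sin(75) = 14.4889

(3.8823, 14.4889)


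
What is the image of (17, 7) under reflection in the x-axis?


Reflection across x-axis: (x, y) -> (x, -y)
(17, 7) -> (17, -7)

(17, -7)


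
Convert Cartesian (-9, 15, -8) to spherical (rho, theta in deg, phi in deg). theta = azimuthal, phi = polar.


rho = sqrt((-9)^2 + 15^2 + (-8)^2) = 19.2354
theta = atan2(15, -9) = 120.9638 deg
phi = acos(-8/19.2354) = 114.576 deg

rho = 19.2354, theta = 120.9638 deg, phi = 114.576 deg


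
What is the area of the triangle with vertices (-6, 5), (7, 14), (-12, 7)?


Area = |x1(y2-y3) + x2(y3-y1) + x3(y1-y2)| / 2
= |-6*(14-7) + 7*(7-5) + -12*(5-14)| / 2
= 40

40


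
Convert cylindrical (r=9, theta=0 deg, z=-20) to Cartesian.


x = 9 * cos(0) = 9
y = 9 * sin(0) = 0
z = -20

(9, 0, -20)


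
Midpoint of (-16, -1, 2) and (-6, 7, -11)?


Midpoint = ((-16+-6)/2, (-1+7)/2, (2+-11)/2) = (-11, 3, -4.5)

(-11, 3, -4.5)


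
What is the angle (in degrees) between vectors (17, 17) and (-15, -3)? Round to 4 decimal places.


dot = 17*-15 + 17*-3 = -306
|u| = 24.0416, |v| = 15.2971
cos(angle) = -0.8321
angle = 146.3099 degrees

146.3099 degrees


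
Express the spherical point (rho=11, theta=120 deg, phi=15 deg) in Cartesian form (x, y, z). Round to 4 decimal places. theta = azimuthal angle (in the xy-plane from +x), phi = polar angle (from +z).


x = 11 * sin(15) * cos(120) = -1.4235
y = 11 * sin(15) * sin(120) = 2.4656
z = 11 * cos(15) = 10.6252

(-1.4235, 2.4656, 10.6252)


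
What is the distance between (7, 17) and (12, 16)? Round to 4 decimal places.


d = sqrt((12-7)^2 + (16-17)^2) = 5.099

5.099


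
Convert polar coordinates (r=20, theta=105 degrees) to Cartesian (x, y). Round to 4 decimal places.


x = 20 * cos(105) = -5.1764
y = 20 * sin(105) = 19.3185

(-5.1764, 19.3185)


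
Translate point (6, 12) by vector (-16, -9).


Translation: (x+dx, y+dy) = (6+-16, 12+-9) = (-10, 3)

(-10, 3)


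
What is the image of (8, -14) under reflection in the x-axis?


Reflection across x-axis: (x, y) -> (x, -y)
(8, -14) -> (8, 14)

(8, 14)


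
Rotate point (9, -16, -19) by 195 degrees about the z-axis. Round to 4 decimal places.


x' = 9*cos(195) - -16*sin(195) = -12.8344
y' = 9*sin(195) + -16*cos(195) = 13.1254
z' = -19

(-12.8344, 13.1254, -19)


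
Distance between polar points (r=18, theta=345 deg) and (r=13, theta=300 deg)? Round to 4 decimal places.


d = sqrt(r1^2 + r2^2 - 2*r1*r2*cos(t2-t1))
d = sqrt(18^2 + 13^2 - 2*18*13*cos(300-345)) = 12.7308

12.7308


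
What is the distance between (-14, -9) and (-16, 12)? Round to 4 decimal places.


d = sqrt((-16--14)^2 + (12--9)^2) = 21.095

21.095


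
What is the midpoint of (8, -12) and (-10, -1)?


Midpoint = ((8+-10)/2, (-12+-1)/2) = (-1, -6.5)

(-1, -6.5)


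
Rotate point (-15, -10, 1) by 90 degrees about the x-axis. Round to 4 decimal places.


x' = -15
y' = -10*cos(90) - 1*sin(90) = -1
z' = -10*sin(90) + 1*cos(90) = -10

(-15, -1, -10)


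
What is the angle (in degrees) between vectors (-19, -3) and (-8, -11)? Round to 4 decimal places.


dot = -19*-8 + -3*-11 = 185
|u| = 19.2354, |v| = 13.6015
cos(angle) = 0.7071
angle = 45 degrees

45 degrees


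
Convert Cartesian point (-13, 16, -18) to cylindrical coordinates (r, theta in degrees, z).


r = sqrt((-13)^2 + 16^2) = 20.6155
theta = atan2(16, -13) = 129.0939 deg
z = -18

r = 20.6155, theta = 129.0939 deg, z = -18


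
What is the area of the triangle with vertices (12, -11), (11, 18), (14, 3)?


Area = |x1(y2-y3) + x2(y3-y1) + x3(y1-y2)| / 2
= |12*(18-3) + 11*(3--11) + 14*(-11-18)| / 2
= 36

36


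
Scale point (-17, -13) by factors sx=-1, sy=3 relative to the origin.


Scaling: (x*sx, y*sy) = (-17*-1, -13*3) = (17, -39)

(17, -39)


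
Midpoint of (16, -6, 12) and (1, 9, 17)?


Midpoint = ((16+1)/2, (-6+9)/2, (12+17)/2) = (8.5, 1.5, 14.5)

(8.5, 1.5, 14.5)


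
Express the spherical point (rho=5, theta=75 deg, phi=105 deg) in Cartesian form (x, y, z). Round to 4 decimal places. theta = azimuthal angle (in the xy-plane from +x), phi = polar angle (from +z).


x = 5 * sin(105) * cos(75) = 1.25
y = 5 * sin(105) * sin(75) = 4.6651
z = 5 * cos(105) = -1.2941

(1.25, 4.6651, -1.2941)


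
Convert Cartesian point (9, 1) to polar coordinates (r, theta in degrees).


r = sqrt(9^2 + 1^2) = 9.0554
theta = atan2(1, 9) = 6.3402 degrees

r = 9.0554, theta = 6.3402 degrees


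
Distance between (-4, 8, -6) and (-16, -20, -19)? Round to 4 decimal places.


d = sqrt((-16--4)^2 + (-20-8)^2 + (-19--6)^2) = 33.121

33.121


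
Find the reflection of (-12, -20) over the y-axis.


Reflection across y-axis: (x, y) -> (-x, y)
(-12, -20) -> (12, -20)

(12, -20)
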